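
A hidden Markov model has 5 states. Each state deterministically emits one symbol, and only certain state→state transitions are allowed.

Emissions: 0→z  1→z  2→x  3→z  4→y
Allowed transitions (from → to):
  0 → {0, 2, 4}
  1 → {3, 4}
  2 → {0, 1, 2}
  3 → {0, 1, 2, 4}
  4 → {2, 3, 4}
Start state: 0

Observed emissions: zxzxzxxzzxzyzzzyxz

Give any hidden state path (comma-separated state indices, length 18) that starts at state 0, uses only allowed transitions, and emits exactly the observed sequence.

0,2,0,2,0,2,2,1,3,2,1,4,3,1,3,4,2,1

  0: obs=z cand={0,1,3} pick 0 [start]
  1: obs=x cand={2} pick 2 [0->2 ok]
  2: obs=z cand={0,1,3} pick 0 [2->0 ok]
  3: obs=x cand={2} pick 2 [0->2 ok]
  4: obs=z cand={0,1,3} pick 0 [2->0 ok]
  5: obs=x cand={2} pick 2 [0->2 ok]
  6: obs=x cand={2} pick 2 [2->2 ok]
  7: obs=z cand={0,1,3} pick 1 [2->1 ok]
  8: obs=z cand={0,1,3} pick 3 [1->3 ok]
  9: obs=x cand={2} pick 2 [3->2 ok]
  10: obs=z cand={0,1,3} pick 1 [2->1 ok]
  11: obs=y cand={4} pick 4 [1->4 ok]
  12: obs=z cand={0,1,3} pick 3 [4->3 ok]
  13: obs=z cand={0,1,3} pick 1 [3->1 ok]
  14: obs=z cand={0,1,3} pick 3 [1->3 ok]
  15: obs=y cand={4} pick 4 [3->4 ok]
  16: obs=x cand={2} pick 2 [4->2 ok]
  17: obs=z cand={0,1,3} pick 1 [2->1 ok]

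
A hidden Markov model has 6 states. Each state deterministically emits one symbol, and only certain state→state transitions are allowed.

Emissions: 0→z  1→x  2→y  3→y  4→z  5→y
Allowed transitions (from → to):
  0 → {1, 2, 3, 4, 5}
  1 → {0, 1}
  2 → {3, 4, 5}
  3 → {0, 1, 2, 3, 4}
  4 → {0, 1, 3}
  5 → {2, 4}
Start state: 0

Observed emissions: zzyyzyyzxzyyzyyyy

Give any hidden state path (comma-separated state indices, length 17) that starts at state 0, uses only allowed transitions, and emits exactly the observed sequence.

  0: obs=z cand={0,4} pick 0 [start]
  1: obs=z cand={0,4} pick 4 [0->4 ok]
  2: obs=y cand={2,3,5} pick 3 [4->3 ok]
  3: obs=y cand={2,3,5} pick 3 [3->3 ok]
  4: obs=z cand={0,4} pick 0 [3->0 ok]
  5: obs=y cand={2,3,5} pick 5 [0->5 ok]
  6: obs=y cand={2,3,5} pick 2 [5->2 ok]
  7: obs=z cand={0,4} pick 4 [2->4 ok]
  8: obs=x cand={1} pick 1 [4->1 ok]
  9: obs=z cand={0,4} pick 0 [1->0 ok]
  10: obs=y cand={2,3,5} pick 2 [0->2 ok]
  11: obs=y cand={2,3,5} pick 3 [2->3 ok]
  12: obs=z cand={0,4} pick 0 [3->0 ok]
  13: obs=y cand={2,3,5} pick 3 [0->3 ok]
  14: obs=y cand={2,3,5} pick 2 [3->2 ok]
  15: obs=y cand={2,3,5} pick 3 [2->3 ok]
  16: obs=y cand={2,3,5} pick 3 [3->3 ok]

0,4,3,3,0,5,2,4,1,0,2,3,0,3,2,3,3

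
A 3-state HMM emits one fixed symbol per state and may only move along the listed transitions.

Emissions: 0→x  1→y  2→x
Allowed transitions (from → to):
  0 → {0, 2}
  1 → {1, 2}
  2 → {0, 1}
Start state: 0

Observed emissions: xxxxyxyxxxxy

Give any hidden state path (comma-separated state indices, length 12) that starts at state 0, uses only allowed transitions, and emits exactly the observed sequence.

0,2,0,2,1,2,1,2,0,0,2,1

  0: obs=x cand={0,2} pick 0 [start]
  1: obs=x cand={0,2} pick 2 [0->2 ok]
  2: obs=x cand={0,2} pick 0 [2->0 ok]
  3: obs=x cand={0,2} pick 2 [0->2 ok]
  4: obs=y cand={1} pick 1 [2->1 ok]
  5: obs=x cand={0,2} pick 2 [1->2 ok]
  6: obs=y cand={1} pick 1 [2->1 ok]
  7: obs=x cand={0,2} pick 2 [1->2 ok]
  8: obs=x cand={0,2} pick 0 [2->0 ok]
  9: obs=x cand={0,2} pick 0 [0->0 ok]
  10: obs=x cand={0,2} pick 2 [0->2 ok]
  11: obs=y cand={1} pick 1 [2->1 ok]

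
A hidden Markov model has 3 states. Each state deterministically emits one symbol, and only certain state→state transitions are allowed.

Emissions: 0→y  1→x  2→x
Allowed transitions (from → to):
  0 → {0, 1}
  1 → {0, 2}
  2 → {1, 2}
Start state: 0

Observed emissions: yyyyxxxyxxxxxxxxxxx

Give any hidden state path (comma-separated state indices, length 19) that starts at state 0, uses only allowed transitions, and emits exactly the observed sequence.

  t0 'y' -> {0}, take 0 (start)
  t1 'y' -> {0}, take 0 (0->0 ok)
  t2 'y' -> {0}, take 0 (0->0 ok)
  t3 'y' -> {0}, take 0 (0->0 ok)
  t4 'x' -> {1,2}, take 1 (0->1 ok)
  t5 'x' -> {1,2}, take 2 (1->2 ok)
  t6 'x' -> {1,2}, take 1 (2->1 ok)
  t7 'y' -> {0}, take 0 (1->0 ok)
  t8 'x' -> {1,2}, take 1 (0->1 ok)
  t9 'x' -> {1,2}, take 2 (1->2 ok)
  t10 'x' -> {1,2}, take 2 (2->2 ok)
  t11 'x' -> {1,2}, take 1 (2->1 ok)
  t12 'x' -> {1,2}, take 2 (1->2 ok)
  t13 'x' -> {1,2}, take 2 (2->2 ok)
  t14 'x' -> {1,2}, take 2 (2->2 ok)
  t15 'x' -> {1,2}, take 1 (2->1 ok)
  t16 'x' -> {1,2}, take 2 (1->2 ok)
  t17 'x' -> {1,2}, take 1 (2->1 ok)
  t18 'x' -> {1,2}, take 2 (1->2 ok)

0,0,0,0,1,2,1,0,1,2,2,1,2,2,2,1,2,1,2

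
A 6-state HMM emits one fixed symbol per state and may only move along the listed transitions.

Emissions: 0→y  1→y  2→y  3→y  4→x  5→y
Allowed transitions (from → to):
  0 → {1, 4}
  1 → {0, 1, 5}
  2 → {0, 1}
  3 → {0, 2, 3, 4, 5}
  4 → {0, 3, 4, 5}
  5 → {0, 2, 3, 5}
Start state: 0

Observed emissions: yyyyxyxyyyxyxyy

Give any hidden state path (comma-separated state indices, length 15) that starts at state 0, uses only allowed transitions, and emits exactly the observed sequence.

  pos 0: y in {0,1,2,3,5}, choose 0; start
  pos 1: y in {0,1,2,3,5}, choose 1; 0->1 ok
  pos 2: y in {0,1,2,3,5}, choose 5; 1->5 ok
  pos 3: y in {0,1,2,3,5}, choose 0; 5->0 ok
  pos 4: x in {4}, choose 4; 0->4 ok
  pos 5: y in {0,1,2,3,5}, choose 0; 4->0 ok
  pos 6: x in {4}, choose 4; 0->4 ok
  pos 7: y in {0,1,2,3,5}, choose 3; 4->3 ok
  pos 8: y in {0,1,2,3,5}, choose 5; 3->5 ok
  pos 9: y in {0,1,2,3,5}, choose 0; 5->0 ok
  pos 10: x in {4}, choose 4; 0->4 ok
  pos 11: y in {0,1,2,3,5}, choose 0; 4->0 ok
  pos 12: x in {4}, choose 4; 0->4 ok
  pos 13: y in {0,1,2,3,5}, choose 3; 4->3 ok
  pos 14: y in {0,1,2,3,5}, choose 2; 3->2 ok

0,1,5,0,4,0,4,3,5,0,4,0,4,3,2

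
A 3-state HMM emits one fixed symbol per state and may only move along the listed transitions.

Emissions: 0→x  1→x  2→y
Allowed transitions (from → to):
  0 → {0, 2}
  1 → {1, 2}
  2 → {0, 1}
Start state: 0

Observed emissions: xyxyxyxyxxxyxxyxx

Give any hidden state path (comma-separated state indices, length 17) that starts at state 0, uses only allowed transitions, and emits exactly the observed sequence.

0,2,0,2,0,2,0,2,0,0,0,2,1,1,2,1,1

  [0] x  {0,1}  => 0  start
  [1] y  {2}  => 2  0->2 ok
  [2] x  {0,1}  => 0  2->0 ok
  [3] y  {2}  => 2  0->2 ok
  [4] x  {0,1}  => 0  2->0 ok
  [5] y  {2}  => 2  0->2 ok
  [6] x  {0,1}  => 0  2->0 ok
  [7] y  {2}  => 2  0->2 ok
  [8] x  {0,1}  => 0  2->0 ok
  [9] x  {0,1}  => 0  0->0 ok
  [10] x  {0,1}  => 0  0->0 ok
  [11] y  {2}  => 2  0->2 ok
  [12] x  {0,1}  => 1  2->1 ok
  [13] x  {0,1}  => 1  1->1 ok
  [14] y  {2}  => 2  1->2 ok
  [15] x  {0,1}  => 1  2->1 ok
  [16] x  {0,1}  => 1  1->1 ok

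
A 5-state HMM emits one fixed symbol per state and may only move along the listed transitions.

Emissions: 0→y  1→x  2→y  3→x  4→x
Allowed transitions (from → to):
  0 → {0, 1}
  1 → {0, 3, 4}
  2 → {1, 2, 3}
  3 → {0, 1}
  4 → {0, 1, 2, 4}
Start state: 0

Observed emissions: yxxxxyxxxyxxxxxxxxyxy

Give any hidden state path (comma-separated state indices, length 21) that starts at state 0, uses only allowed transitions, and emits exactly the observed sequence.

0,1,3,1,4,2,1,3,1,0,1,4,1,3,1,3,1,4,2,1,0

  t0 'y' -> {0,2}, take 0 (start)
  t1 'x' -> {1,3,4}, take 1 (0->1 ok)
  t2 'x' -> {1,3,4}, take 3 (1->3 ok)
  t3 'x' -> {1,3,4}, take 1 (3->1 ok)
  t4 'x' -> {1,3,4}, take 4 (1->4 ok)
  t5 'y' -> {0,2}, take 2 (4->2 ok)
  t6 'x' -> {1,3,4}, take 1 (2->1 ok)
  t7 'x' -> {1,3,4}, take 3 (1->3 ok)
  t8 'x' -> {1,3,4}, take 1 (3->1 ok)
  t9 'y' -> {0,2}, take 0 (1->0 ok)
  t10 'x' -> {1,3,4}, take 1 (0->1 ok)
  t11 'x' -> {1,3,4}, take 4 (1->4 ok)
  t12 'x' -> {1,3,4}, take 1 (4->1 ok)
  t13 'x' -> {1,3,4}, take 3 (1->3 ok)
  t14 'x' -> {1,3,4}, take 1 (3->1 ok)
  t15 'x' -> {1,3,4}, take 3 (1->3 ok)
  t16 'x' -> {1,3,4}, take 1 (3->1 ok)
  t17 'x' -> {1,3,4}, take 4 (1->4 ok)
  t18 'y' -> {0,2}, take 2 (4->2 ok)
  t19 'x' -> {1,3,4}, take 1 (2->1 ok)
  t20 'y' -> {0,2}, take 0 (1->0 ok)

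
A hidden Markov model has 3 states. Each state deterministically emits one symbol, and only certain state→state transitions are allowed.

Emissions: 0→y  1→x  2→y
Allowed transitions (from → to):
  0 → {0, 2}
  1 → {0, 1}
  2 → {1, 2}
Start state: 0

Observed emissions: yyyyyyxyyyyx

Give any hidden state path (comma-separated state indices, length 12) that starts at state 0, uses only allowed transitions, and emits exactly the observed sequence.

0,0,0,2,2,2,1,0,2,2,2,1

  [0] y  {0,2}  => 0  start
  [1] y  {0,2}  => 0  0->0 ok
  [2] y  {0,2}  => 0  0->0 ok
  [3] y  {0,2}  => 2  0->2 ok
  [4] y  {0,2}  => 2  2->2 ok
  [5] y  {0,2}  => 2  2->2 ok
  [6] x  {1}  => 1  2->1 ok
  [7] y  {0,2}  => 0  1->0 ok
  [8] y  {0,2}  => 2  0->2 ok
  [9] y  {0,2}  => 2  2->2 ok
  [10] y  {0,2}  => 2  2->2 ok
  [11] x  {1}  => 1  2->1 ok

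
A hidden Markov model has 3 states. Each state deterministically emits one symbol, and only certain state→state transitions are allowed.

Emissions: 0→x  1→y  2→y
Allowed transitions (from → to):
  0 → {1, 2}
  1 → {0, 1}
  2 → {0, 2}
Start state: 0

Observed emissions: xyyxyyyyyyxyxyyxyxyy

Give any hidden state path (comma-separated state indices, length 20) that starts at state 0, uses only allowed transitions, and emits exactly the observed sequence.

  0: obs=x cand={0} pick 0 [start]
  1: obs=y cand={1,2} pick 2 [0->2 ok]
  2: obs=y cand={1,2} pick 2 [2->2 ok]
  3: obs=x cand={0} pick 0 [2->0 ok]
  4: obs=y cand={1,2} pick 1 [0->1 ok]
  5: obs=y cand={1,2} pick 1 [1->1 ok]
  6: obs=y cand={1,2} pick 1 [1->1 ok]
  7: obs=y cand={1,2} pick 1 [1->1 ok]
  8: obs=y cand={1,2} pick 1 [1->1 ok]
  9: obs=y cand={1,2} pick 1 [1->1 ok]
  10: obs=x cand={0} pick 0 [1->0 ok]
  11: obs=y cand={1,2} pick 2 [0->2 ok]
  12: obs=x cand={0} pick 0 [2->0 ok]
  13: obs=y cand={1,2} pick 2 [0->2 ok]
  14: obs=y cand={1,2} pick 2 [2->2 ok]
  15: obs=x cand={0} pick 0 [2->0 ok]
  16: obs=y cand={1,2} pick 1 [0->1 ok]
  17: obs=x cand={0} pick 0 [1->0 ok]
  18: obs=y cand={1,2} pick 1 [0->1 ok]
  19: obs=y cand={1,2} pick 1 [1->1 ok]

0,2,2,0,1,1,1,1,1,1,0,2,0,2,2,0,1,0,1,1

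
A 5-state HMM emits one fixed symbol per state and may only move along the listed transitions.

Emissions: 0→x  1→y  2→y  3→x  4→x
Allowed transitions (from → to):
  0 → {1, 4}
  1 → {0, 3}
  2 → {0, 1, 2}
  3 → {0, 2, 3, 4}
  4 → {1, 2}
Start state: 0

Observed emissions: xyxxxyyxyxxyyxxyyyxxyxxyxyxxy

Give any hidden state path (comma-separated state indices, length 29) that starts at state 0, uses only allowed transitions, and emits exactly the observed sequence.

  0: obs=x cand={0,3,4} pick 0 [start]
  1: obs=y cand={1,2} pick 1 [0->1 ok]
  2: obs=x cand={0,3,4} pick 3 [1->3 ok]
  3: obs=x cand={0,3,4} pick 0 [3->0 ok]
  4: obs=x cand={0,3,4} pick 4 [0->4 ok]
  5: obs=y cand={1,2} pick 2 [4->2 ok]
  6: obs=y cand={1,2} pick 2 [2->2 ok]
  7: obs=x cand={0,3,4} pick 0 [2->0 ok]
  8: obs=y cand={1,2} pick 1 [0->1 ok]
  9: obs=x cand={0,3,4} pick 0 [1->0 ok]
  10: obs=x cand={0,3,4} pick 4 [0->4 ok]
  11: obs=y cand={1,2} pick 2 [4->2 ok]
  12: obs=y cand={1,2} pick 1 [2->1 ok]
  13: obs=x cand={0,3,4} pick 0 [1->0 ok]
  14: obs=x cand={0,3,4} pick 4 [0->4 ok]
  15: obs=y cand={1,2} pick 2 [4->2 ok]
  16: obs=y cand={1,2} pick 2 [2->2 ok]
  17: obs=y cand={1,2} pick 1 [2->1 ok]
  18: obs=x cand={0,3,4} pick 0 [1->0 ok]
  19: obs=x cand={0,3,4} pick 4 [0->4 ok]
  20: obs=y cand={1,2} pick 1 [4->1 ok]
  21: obs=x cand={0,3,4} pick 0 [1->0 ok]
  22: obs=x cand={0,3,4} pick 4 [0->4 ok]
  23: obs=y cand={1,2} pick 1 [4->1 ok]
  24: obs=x cand={0,3,4} pick 0 [1->0 ok]
  25: obs=y cand={1,2} pick 1 [0->1 ok]
  26: obs=x cand={0,3,4} pick 0 [1->0 ok]
  27: obs=x cand={0,3,4} pick 4 [0->4 ok]
  28: obs=y cand={1,2} pick 1 [4->1 ok]

0,1,3,0,4,2,2,0,1,0,4,2,1,0,4,2,2,1,0,4,1,0,4,1,0,1,0,4,1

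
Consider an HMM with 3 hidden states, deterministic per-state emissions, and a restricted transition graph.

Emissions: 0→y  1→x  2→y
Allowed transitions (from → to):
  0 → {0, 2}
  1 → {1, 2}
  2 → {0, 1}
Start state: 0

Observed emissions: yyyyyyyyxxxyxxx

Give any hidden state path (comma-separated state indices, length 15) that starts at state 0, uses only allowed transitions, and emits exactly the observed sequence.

0,0,0,0,0,2,0,2,1,1,1,2,1,1,1

  0: obs=y cand={0,2} pick 0 [start]
  1: obs=y cand={0,2} pick 0 [0->0 ok]
  2: obs=y cand={0,2} pick 0 [0->0 ok]
  3: obs=y cand={0,2} pick 0 [0->0 ok]
  4: obs=y cand={0,2} pick 0 [0->0 ok]
  5: obs=y cand={0,2} pick 2 [0->2 ok]
  6: obs=y cand={0,2} pick 0 [2->0 ok]
  7: obs=y cand={0,2} pick 2 [0->2 ok]
  8: obs=x cand={1} pick 1 [2->1 ok]
  9: obs=x cand={1} pick 1 [1->1 ok]
  10: obs=x cand={1} pick 1 [1->1 ok]
  11: obs=y cand={0,2} pick 2 [1->2 ok]
  12: obs=x cand={1} pick 1 [2->1 ok]
  13: obs=x cand={1} pick 1 [1->1 ok]
  14: obs=x cand={1} pick 1 [1->1 ok]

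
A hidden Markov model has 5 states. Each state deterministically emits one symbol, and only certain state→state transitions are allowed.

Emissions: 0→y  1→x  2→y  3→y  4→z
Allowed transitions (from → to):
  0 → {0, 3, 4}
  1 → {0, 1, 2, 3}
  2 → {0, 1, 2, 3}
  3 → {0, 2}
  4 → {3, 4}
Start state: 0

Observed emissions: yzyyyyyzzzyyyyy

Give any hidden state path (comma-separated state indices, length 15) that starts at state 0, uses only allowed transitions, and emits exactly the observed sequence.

0,4,3,2,3,0,0,4,4,4,3,2,2,2,3

  [0] y  {0,2,3}  => 0  start
  [1] z  {4}  => 4  0->4 ok
  [2] y  {0,2,3}  => 3  4->3 ok
  [3] y  {0,2,3}  => 2  3->2 ok
  [4] y  {0,2,3}  => 3  2->3 ok
  [5] y  {0,2,3}  => 0  3->0 ok
  [6] y  {0,2,3}  => 0  0->0 ok
  [7] z  {4}  => 4  0->4 ok
  [8] z  {4}  => 4  4->4 ok
  [9] z  {4}  => 4  4->4 ok
  [10] y  {0,2,3}  => 3  4->3 ok
  [11] y  {0,2,3}  => 2  3->2 ok
  [12] y  {0,2,3}  => 2  2->2 ok
  [13] y  {0,2,3}  => 2  2->2 ok
  [14] y  {0,2,3}  => 3  2->3 ok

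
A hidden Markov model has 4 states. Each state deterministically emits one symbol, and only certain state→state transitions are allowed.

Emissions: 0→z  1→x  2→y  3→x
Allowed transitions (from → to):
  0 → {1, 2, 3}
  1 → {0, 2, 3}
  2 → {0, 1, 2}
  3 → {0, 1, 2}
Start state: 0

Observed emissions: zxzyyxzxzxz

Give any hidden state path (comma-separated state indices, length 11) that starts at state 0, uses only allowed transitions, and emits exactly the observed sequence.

0,1,0,2,2,1,0,1,0,3,0

  t0 'z' -> {0}, take 0 (start)
  t1 'x' -> {1,3}, take 1 (0->1 ok)
  t2 'z' -> {0}, take 0 (1->0 ok)
  t3 'y' -> {2}, take 2 (0->2 ok)
  t4 'y' -> {2}, take 2 (2->2 ok)
  t5 'x' -> {1,3}, take 1 (2->1 ok)
  t6 'z' -> {0}, take 0 (1->0 ok)
  t7 'x' -> {1,3}, take 1 (0->1 ok)
  t8 'z' -> {0}, take 0 (1->0 ok)
  t9 'x' -> {1,3}, take 3 (0->3 ok)
  t10 'z' -> {0}, take 0 (3->0 ok)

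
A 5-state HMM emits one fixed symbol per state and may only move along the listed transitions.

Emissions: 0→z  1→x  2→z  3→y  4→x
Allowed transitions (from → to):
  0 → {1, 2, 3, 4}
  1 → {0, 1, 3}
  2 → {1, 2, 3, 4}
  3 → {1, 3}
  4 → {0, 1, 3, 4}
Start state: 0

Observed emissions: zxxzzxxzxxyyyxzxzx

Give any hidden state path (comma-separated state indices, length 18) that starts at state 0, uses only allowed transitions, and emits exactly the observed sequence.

  pos 0: z in {0,2}, choose 0; start
  pos 1: x in {1,4}, choose 4; 0->4 ok
  pos 2: x in {1,4}, choose 4; 4->4 ok
  pos 3: z in {0,2}, choose 0; 4->0 ok
  pos 4: z in {0,2}, choose 2; 0->2 ok
  pos 5: x in {1,4}, choose 1; 2->1 ok
  pos 6: x in {1,4}, choose 1; 1->1 ok
  pos 7: z in {0,2}, choose 0; 1->0 ok
  pos 8: x in {1,4}, choose 1; 0->1 ok
  pos 9: x in {1,4}, choose 1; 1->1 ok
  pos 10: y in {3}, choose 3; 1->3 ok
  pos 11: y in {3}, choose 3; 3->3 ok
  pos 12: y in {3}, choose 3; 3->3 ok
  pos 13: x in {1,4}, choose 1; 3->1 ok
  pos 14: z in {0,2}, choose 0; 1->0 ok
  pos 15: x in {1,4}, choose 1; 0->1 ok
  pos 16: z in {0,2}, choose 0; 1->0 ok
  pos 17: x in {1,4}, choose 1; 0->1 ok

0,4,4,0,2,1,1,0,1,1,3,3,3,1,0,1,0,1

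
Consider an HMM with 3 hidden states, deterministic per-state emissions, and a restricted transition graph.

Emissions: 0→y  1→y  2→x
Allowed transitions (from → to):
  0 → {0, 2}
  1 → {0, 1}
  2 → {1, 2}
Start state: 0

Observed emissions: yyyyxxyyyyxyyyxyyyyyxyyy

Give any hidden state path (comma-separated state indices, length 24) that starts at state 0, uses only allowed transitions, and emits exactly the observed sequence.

0,0,0,0,2,2,1,1,1,0,2,1,1,0,2,1,0,0,0,0,2,1,1,0

  pos 0: y in {0,1}, choose 0; start
  pos 1: y in {0,1}, choose 0; 0->0 ok
  pos 2: y in {0,1}, choose 0; 0->0 ok
  pos 3: y in {0,1}, choose 0; 0->0 ok
  pos 4: x in {2}, choose 2; 0->2 ok
  pos 5: x in {2}, choose 2; 2->2 ok
  pos 6: y in {0,1}, choose 1; 2->1 ok
  pos 7: y in {0,1}, choose 1; 1->1 ok
  pos 8: y in {0,1}, choose 1; 1->1 ok
  pos 9: y in {0,1}, choose 0; 1->0 ok
  pos 10: x in {2}, choose 2; 0->2 ok
  pos 11: y in {0,1}, choose 1; 2->1 ok
  pos 12: y in {0,1}, choose 1; 1->1 ok
  pos 13: y in {0,1}, choose 0; 1->0 ok
  pos 14: x in {2}, choose 2; 0->2 ok
  pos 15: y in {0,1}, choose 1; 2->1 ok
  pos 16: y in {0,1}, choose 0; 1->0 ok
  pos 17: y in {0,1}, choose 0; 0->0 ok
  pos 18: y in {0,1}, choose 0; 0->0 ok
  pos 19: y in {0,1}, choose 0; 0->0 ok
  pos 20: x in {2}, choose 2; 0->2 ok
  pos 21: y in {0,1}, choose 1; 2->1 ok
  pos 22: y in {0,1}, choose 1; 1->1 ok
  pos 23: y in {0,1}, choose 0; 1->0 ok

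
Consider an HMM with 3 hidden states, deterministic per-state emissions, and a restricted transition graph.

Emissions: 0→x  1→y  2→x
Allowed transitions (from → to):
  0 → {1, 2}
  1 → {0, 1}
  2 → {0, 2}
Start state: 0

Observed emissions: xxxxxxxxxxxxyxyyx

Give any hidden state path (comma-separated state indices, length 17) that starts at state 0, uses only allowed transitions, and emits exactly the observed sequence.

0,2,2,0,2,2,2,0,2,2,2,0,1,0,1,1,0

  pos 0: x in {0,2}, choose 0; start
  pos 1: x in {0,2}, choose 2; 0->2 ok
  pos 2: x in {0,2}, choose 2; 2->2 ok
  pos 3: x in {0,2}, choose 0; 2->0 ok
  pos 4: x in {0,2}, choose 2; 0->2 ok
  pos 5: x in {0,2}, choose 2; 2->2 ok
  pos 6: x in {0,2}, choose 2; 2->2 ok
  pos 7: x in {0,2}, choose 0; 2->0 ok
  pos 8: x in {0,2}, choose 2; 0->2 ok
  pos 9: x in {0,2}, choose 2; 2->2 ok
  pos 10: x in {0,2}, choose 2; 2->2 ok
  pos 11: x in {0,2}, choose 0; 2->0 ok
  pos 12: y in {1}, choose 1; 0->1 ok
  pos 13: x in {0,2}, choose 0; 1->0 ok
  pos 14: y in {1}, choose 1; 0->1 ok
  pos 15: y in {1}, choose 1; 1->1 ok
  pos 16: x in {0,2}, choose 0; 1->0 ok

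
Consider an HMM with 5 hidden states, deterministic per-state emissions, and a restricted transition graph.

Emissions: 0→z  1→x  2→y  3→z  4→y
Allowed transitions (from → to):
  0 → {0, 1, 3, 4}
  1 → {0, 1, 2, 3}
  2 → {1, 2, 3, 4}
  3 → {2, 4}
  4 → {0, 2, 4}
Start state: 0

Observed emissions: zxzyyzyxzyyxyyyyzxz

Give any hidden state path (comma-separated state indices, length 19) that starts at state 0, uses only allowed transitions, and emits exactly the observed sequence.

0,1,3,4,2,3,2,1,0,4,2,1,2,2,4,4,0,1,3

  pos 0: z in {0,3}, choose 0; start
  pos 1: x in {1}, choose 1; 0->1 ok
  pos 2: z in {0,3}, choose 3; 1->3 ok
  pos 3: y in {2,4}, choose 4; 3->4 ok
  pos 4: y in {2,4}, choose 2; 4->2 ok
  pos 5: z in {0,3}, choose 3; 2->3 ok
  pos 6: y in {2,4}, choose 2; 3->2 ok
  pos 7: x in {1}, choose 1; 2->1 ok
  pos 8: z in {0,3}, choose 0; 1->0 ok
  pos 9: y in {2,4}, choose 4; 0->4 ok
  pos 10: y in {2,4}, choose 2; 4->2 ok
  pos 11: x in {1}, choose 1; 2->1 ok
  pos 12: y in {2,4}, choose 2; 1->2 ok
  pos 13: y in {2,4}, choose 2; 2->2 ok
  pos 14: y in {2,4}, choose 4; 2->4 ok
  pos 15: y in {2,4}, choose 4; 4->4 ok
  pos 16: z in {0,3}, choose 0; 4->0 ok
  pos 17: x in {1}, choose 1; 0->1 ok
  pos 18: z in {0,3}, choose 3; 1->3 ok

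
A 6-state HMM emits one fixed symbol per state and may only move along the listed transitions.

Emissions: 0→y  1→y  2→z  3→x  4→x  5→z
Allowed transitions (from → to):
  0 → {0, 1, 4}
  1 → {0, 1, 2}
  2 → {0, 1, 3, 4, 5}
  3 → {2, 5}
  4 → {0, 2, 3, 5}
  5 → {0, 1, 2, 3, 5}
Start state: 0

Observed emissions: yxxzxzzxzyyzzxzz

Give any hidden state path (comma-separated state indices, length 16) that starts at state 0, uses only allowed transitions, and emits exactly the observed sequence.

0,4,3,2,3,2,5,3,5,1,1,2,5,3,5,5

  pos 0: y in {0,1}, choose 0; start
  pos 1: x in {3,4}, choose 4; 0->4 ok
  pos 2: x in {3,4}, choose 3; 4->3 ok
  pos 3: z in {2,5}, choose 2; 3->2 ok
  pos 4: x in {3,4}, choose 3; 2->3 ok
  pos 5: z in {2,5}, choose 2; 3->2 ok
  pos 6: z in {2,5}, choose 5; 2->5 ok
  pos 7: x in {3,4}, choose 3; 5->3 ok
  pos 8: z in {2,5}, choose 5; 3->5 ok
  pos 9: y in {0,1}, choose 1; 5->1 ok
  pos 10: y in {0,1}, choose 1; 1->1 ok
  pos 11: z in {2,5}, choose 2; 1->2 ok
  pos 12: z in {2,5}, choose 5; 2->5 ok
  pos 13: x in {3,4}, choose 3; 5->3 ok
  pos 14: z in {2,5}, choose 5; 3->5 ok
  pos 15: z in {2,5}, choose 5; 5->5 ok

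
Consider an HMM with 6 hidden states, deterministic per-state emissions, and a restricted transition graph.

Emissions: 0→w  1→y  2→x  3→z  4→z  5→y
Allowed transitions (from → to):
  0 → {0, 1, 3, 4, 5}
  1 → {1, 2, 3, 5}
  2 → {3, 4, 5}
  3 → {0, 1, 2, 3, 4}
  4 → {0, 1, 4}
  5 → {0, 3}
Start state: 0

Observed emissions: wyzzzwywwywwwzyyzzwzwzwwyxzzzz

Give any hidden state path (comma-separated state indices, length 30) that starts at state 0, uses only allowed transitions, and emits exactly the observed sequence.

0,1,3,4,4,0,5,0,0,5,0,0,0,4,1,1,3,4,0,3,0,3,0,0,1,2,4,4,4,4

  pos 0: w in {0}, choose 0; start
  pos 1: y in {1,5}, choose 1; 0->1 ok
  pos 2: z in {3,4}, choose 3; 1->3 ok
  pos 3: z in {3,4}, choose 4; 3->4 ok
  pos 4: z in {3,4}, choose 4; 4->4 ok
  pos 5: w in {0}, choose 0; 4->0 ok
  pos 6: y in {1,5}, choose 5; 0->5 ok
  pos 7: w in {0}, choose 0; 5->0 ok
  pos 8: w in {0}, choose 0; 0->0 ok
  pos 9: y in {1,5}, choose 5; 0->5 ok
  pos 10: w in {0}, choose 0; 5->0 ok
  pos 11: w in {0}, choose 0; 0->0 ok
  pos 12: w in {0}, choose 0; 0->0 ok
  pos 13: z in {3,4}, choose 4; 0->4 ok
  pos 14: y in {1,5}, choose 1; 4->1 ok
  pos 15: y in {1,5}, choose 1; 1->1 ok
  pos 16: z in {3,4}, choose 3; 1->3 ok
  pos 17: z in {3,4}, choose 4; 3->4 ok
  pos 18: w in {0}, choose 0; 4->0 ok
  pos 19: z in {3,4}, choose 3; 0->3 ok
  pos 20: w in {0}, choose 0; 3->0 ok
  pos 21: z in {3,4}, choose 3; 0->3 ok
  pos 22: w in {0}, choose 0; 3->0 ok
  pos 23: w in {0}, choose 0; 0->0 ok
  pos 24: y in {1,5}, choose 1; 0->1 ok
  pos 25: x in {2}, choose 2; 1->2 ok
  pos 26: z in {3,4}, choose 4; 2->4 ok
  pos 27: z in {3,4}, choose 4; 4->4 ok
  pos 28: z in {3,4}, choose 4; 4->4 ok
  pos 29: z in {3,4}, choose 4; 4->4 ok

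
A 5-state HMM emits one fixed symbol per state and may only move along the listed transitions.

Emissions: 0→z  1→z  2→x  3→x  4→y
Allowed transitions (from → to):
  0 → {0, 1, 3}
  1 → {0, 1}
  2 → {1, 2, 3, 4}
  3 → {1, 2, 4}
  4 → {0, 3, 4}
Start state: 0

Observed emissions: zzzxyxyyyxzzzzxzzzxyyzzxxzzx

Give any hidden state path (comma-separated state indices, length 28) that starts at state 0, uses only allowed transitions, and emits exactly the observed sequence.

  [0] z  {0,1}  => 0  start
  [1] z  {0,1}  => 1  0->1 ok
  [2] z  {0,1}  => 0  1->0 ok
  [3] x  {2,3}  => 3  0->3 ok
  [4] y  {4}  => 4  3->4 ok
  [5] x  {2,3}  => 3  4->3 ok
  [6] y  {4}  => 4  3->4 ok
  [7] y  {4}  => 4  4->4 ok
  [8] y  {4}  => 4  4->4 ok
  [9] x  {2,3}  => 3  4->3 ok
  [10] z  {0,1}  => 1  3->1 ok
  [11] z  {0,1}  => 1  1->1 ok
  [12] z  {0,1}  => 0  1->0 ok
  [13] z  {0,1}  => 0  0->0 ok
  [14] x  {2,3}  => 3  0->3 ok
  [15] z  {0,1}  => 1  3->1 ok
  [16] z  {0,1}  => 1  1->1 ok
  [17] z  {0,1}  => 0  1->0 ok
  [18] x  {2,3}  => 3  0->3 ok
  [19] y  {4}  => 4  3->4 ok
  [20] y  {4}  => 4  4->4 ok
  [21] z  {0,1}  => 0  4->0 ok
  [22] z  {0,1}  => 0  0->0 ok
  [23] x  {2,3}  => 3  0->3 ok
  [24] x  {2,3}  => 2  3->2 ok
  [25] z  {0,1}  => 1  2->1 ok
  [26] z  {0,1}  => 0  1->0 ok
  [27] x  {2,3}  => 3  0->3 ok

0,1,0,3,4,3,4,4,4,3,1,1,0,0,3,1,1,0,3,4,4,0,0,3,2,1,0,3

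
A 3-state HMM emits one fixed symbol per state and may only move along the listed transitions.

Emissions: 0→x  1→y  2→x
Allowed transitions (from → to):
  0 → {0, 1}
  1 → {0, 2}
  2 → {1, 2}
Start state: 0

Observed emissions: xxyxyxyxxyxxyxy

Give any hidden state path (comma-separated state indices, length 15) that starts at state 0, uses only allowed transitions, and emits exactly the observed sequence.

  pos 0: x in {0,2}, choose 0; start
  pos 1: x in {0,2}, choose 0; 0->0 ok
  pos 2: y in {1}, choose 1; 0->1 ok
  pos 3: x in {0,2}, choose 2; 1->2 ok
  pos 4: y in {1}, choose 1; 2->1 ok
  pos 5: x in {0,2}, choose 0; 1->0 ok
  pos 6: y in {1}, choose 1; 0->1 ok
  pos 7: x in {0,2}, choose 2; 1->2 ok
  pos 8: x in {0,2}, choose 2; 2->2 ok
  pos 9: y in {1}, choose 1; 2->1 ok
  pos 10: x in {0,2}, choose 2; 1->2 ok
  pos 11: x in {0,2}, choose 2; 2->2 ok
  pos 12: y in {1}, choose 1; 2->1 ok
  pos 13: x in {0,2}, choose 2; 1->2 ok
  pos 14: y in {1}, choose 1; 2->1 ok

0,0,1,2,1,0,1,2,2,1,2,2,1,2,1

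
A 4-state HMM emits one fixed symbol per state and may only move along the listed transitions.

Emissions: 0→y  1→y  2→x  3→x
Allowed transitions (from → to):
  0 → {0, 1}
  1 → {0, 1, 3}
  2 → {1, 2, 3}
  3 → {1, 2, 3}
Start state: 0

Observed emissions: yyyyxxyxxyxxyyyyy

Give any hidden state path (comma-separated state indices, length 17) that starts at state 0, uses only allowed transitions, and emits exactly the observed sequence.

0,0,0,1,3,3,1,3,2,1,3,3,1,1,0,0,0

  t0 'y' -> {0,1}, take 0 (start)
  t1 'y' -> {0,1}, take 0 (0->0 ok)
  t2 'y' -> {0,1}, take 0 (0->0 ok)
  t3 'y' -> {0,1}, take 1 (0->1 ok)
  t4 'x' -> {2,3}, take 3 (1->3 ok)
  t5 'x' -> {2,3}, take 3 (3->3 ok)
  t6 'y' -> {0,1}, take 1 (3->1 ok)
  t7 'x' -> {2,3}, take 3 (1->3 ok)
  t8 'x' -> {2,3}, take 2 (3->2 ok)
  t9 'y' -> {0,1}, take 1 (2->1 ok)
  t10 'x' -> {2,3}, take 3 (1->3 ok)
  t11 'x' -> {2,3}, take 3 (3->3 ok)
  t12 'y' -> {0,1}, take 1 (3->1 ok)
  t13 'y' -> {0,1}, take 1 (1->1 ok)
  t14 'y' -> {0,1}, take 0 (1->0 ok)
  t15 'y' -> {0,1}, take 0 (0->0 ok)
  t16 'y' -> {0,1}, take 0 (0->0 ok)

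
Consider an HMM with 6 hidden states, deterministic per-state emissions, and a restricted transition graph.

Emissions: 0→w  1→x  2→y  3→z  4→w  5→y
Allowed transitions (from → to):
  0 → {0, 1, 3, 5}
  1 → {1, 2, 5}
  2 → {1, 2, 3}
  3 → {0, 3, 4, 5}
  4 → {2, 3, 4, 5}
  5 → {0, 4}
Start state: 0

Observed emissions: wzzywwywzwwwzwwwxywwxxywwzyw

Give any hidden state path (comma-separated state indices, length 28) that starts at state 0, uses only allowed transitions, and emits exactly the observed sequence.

  0: obs=w cand={0,4} pick 0 [start]
  1: obs=z cand={3} pick 3 [0->3 ok]
  2: obs=z cand={3} pick 3 [3->3 ok]
  3: obs=y cand={2,5} pick 5 [3->5 ok]
  4: obs=w cand={0,4} pick 0 [5->0 ok]
  5: obs=w cand={0,4} pick 0 [0->0 ok]
  6: obs=y cand={2,5} pick 5 [0->5 ok]
  7: obs=w cand={0,4} pick 0 [5->0 ok]
  8: obs=z cand={3} pick 3 [0->3 ok]
  9: obs=w cand={0,4} pick 0 [3->0 ok]
  10: obs=w cand={0,4} pick 0 [0->0 ok]
  11: obs=w cand={0,4} pick 0 [0->0 ok]
  12: obs=z cand={3} pick 3 [0->3 ok]
  13: obs=w cand={0,4} pick 0 [3->0 ok]
  14: obs=w cand={0,4} pick 0 [0->0 ok]
  15: obs=w cand={0,4} pick 0 [0->0 ok]
  16: obs=x cand={1} pick 1 [0->1 ok]
  17: obs=y cand={2,5} pick 5 [1->5 ok]
  18: obs=w cand={0,4} pick 0 [5->0 ok]
  19: obs=w cand={0,4} pick 0 [0->0 ok]
  20: obs=x cand={1} pick 1 [0->1 ok]
  21: obs=x cand={1} pick 1 [1->1 ok]
  22: obs=y cand={2,5} pick 5 [1->5 ok]
  23: obs=w cand={0,4} pick 4 [5->4 ok]
  24: obs=w cand={0,4} pick 4 [4->4 ok]
  25: obs=z cand={3} pick 3 [4->3 ok]
  26: obs=y cand={2,5} pick 5 [3->5 ok]
  27: obs=w cand={0,4} pick 0 [5->0 ok]

0,3,3,5,0,0,5,0,3,0,0,0,3,0,0,0,1,5,0,0,1,1,5,4,4,3,5,0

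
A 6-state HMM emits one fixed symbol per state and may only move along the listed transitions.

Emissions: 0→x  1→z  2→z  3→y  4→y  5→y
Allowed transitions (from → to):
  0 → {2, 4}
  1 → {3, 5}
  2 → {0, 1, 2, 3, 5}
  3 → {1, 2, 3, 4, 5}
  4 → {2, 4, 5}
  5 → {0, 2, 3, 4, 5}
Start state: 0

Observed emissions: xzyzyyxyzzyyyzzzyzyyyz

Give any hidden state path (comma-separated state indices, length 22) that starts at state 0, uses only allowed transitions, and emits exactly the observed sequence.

  [0] x  {0}  => 0  start
  [1] z  {1,2}  => 2  0->2 ok
  [2] y  {3,4,5}  => 5  2->5 ok
  [3] z  {1,2}  => 2  5->2 ok
  [4] y  {3,4,5}  => 3  2->3 ok
  [5] y  {3,4,5}  => 5  3->5 ok
  [6] x  {0}  => 0  5->0 ok
  [7] y  {3,4,5}  => 4  0->4 ok
  [8] z  {1,2}  => 2  4->2 ok
  [9] z  {1,2}  => 2  2->2 ok
  [10] y  {3,4,5}  => 3  2->3 ok
  [11] y  {3,4,5}  => 4  3->4 ok
  [12] y  {3,4,5}  => 4  4->4 ok
  [13] z  {1,2}  => 2  4->2 ok
  [14] z  {1,2}  => 2  2->2 ok
  [15] z  {1,2}  => 1  2->1 ok
  [16] y  {3,4,5}  => 3  1->3 ok
  [17] z  {1,2}  => 2  3->2 ok
  [18] y  {3,4,5}  => 3  2->3 ok
  [19] y  {3,4,5}  => 3  3->3 ok
  [20] y  {3,4,5}  => 4  3->4 ok
  [21] z  {1,2}  => 2  4->2 ok

0,2,5,2,3,5,0,4,2,2,3,4,4,2,2,1,3,2,3,3,4,2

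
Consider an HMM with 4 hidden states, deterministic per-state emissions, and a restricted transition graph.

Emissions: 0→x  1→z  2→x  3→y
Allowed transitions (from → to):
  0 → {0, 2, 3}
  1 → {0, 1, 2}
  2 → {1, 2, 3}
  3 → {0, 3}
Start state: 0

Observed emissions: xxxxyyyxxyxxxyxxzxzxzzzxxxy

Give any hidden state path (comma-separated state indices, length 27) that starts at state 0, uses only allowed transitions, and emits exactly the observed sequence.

0,0,0,2,3,3,3,0,0,3,0,0,2,3,0,2,1,2,1,2,1,1,1,0,2,2,3

  pos 0: x in {0,2}, choose 0; start
  pos 1: x in {0,2}, choose 0; 0->0 ok
  pos 2: x in {0,2}, choose 0; 0->0 ok
  pos 3: x in {0,2}, choose 2; 0->2 ok
  pos 4: y in {3}, choose 3; 2->3 ok
  pos 5: y in {3}, choose 3; 3->3 ok
  pos 6: y in {3}, choose 3; 3->3 ok
  pos 7: x in {0,2}, choose 0; 3->0 ok
  pos 8: x in {0,2}, choose 0; 0->0 ok
  pos 9: y in {3}, choose 3; 0->3 ok
  pos 10: x in {0,2}, choose 0; 3->0 ok
  pos 11: x in {0,2}, choose 0; 0->0 ok
  pos 12: x in {0,2}, choose 2; 0->2 ok
  pos 13: y in {3}, choose 3; 2->3 ok
  pos 14: x in {0,2}, choose 0; 3->0 ok
  pos 15: x in {0,2}, choose 2; 0->2 ok
  pos 16: z in {1}, choose 1; 2->1 ok
  pos 17: x in {0,2}, choose 2; 1->2 ok
  pos 18: z in {1}, choose 1; 2->1 ok
  pos 19: x in {0,2}, choose 2; 1->2 ok
  pos 20: z in {1}, choose 1; 2->1 ok
  pos 21: z in {1}, choose 1; 1->1 ok
  pos 22: z in {1}, choose 1; 1->1 ok
  pos 23: x in {0,2}, choose 0; 1->0 ok
  pos 24: x in {0,2}, choose 2; 0->2 ok
  pos 25: x in {0,2}, choose 2; 2->2 ok
  pos 26: y in {3}, choose 3; 2->3 ok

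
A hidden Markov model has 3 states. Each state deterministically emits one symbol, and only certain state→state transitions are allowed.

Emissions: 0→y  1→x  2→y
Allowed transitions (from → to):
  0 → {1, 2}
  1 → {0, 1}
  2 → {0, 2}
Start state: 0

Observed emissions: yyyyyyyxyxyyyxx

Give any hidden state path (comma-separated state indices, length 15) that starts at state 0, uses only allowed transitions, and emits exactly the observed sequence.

  [0] y  {0,2}  => 0  start
  [1] y  {0,2}  => 2  0->2 ok
  [2] y  {0,2}  => 2  2->2 ok
  [3] y  {0,2}  => 2  2->2 ok
  [4] y  {0,2}  => 2  2->2 ok
  [5] y  {0,2}  => 2  2->2 ok
  [6] y  {0,2}  => 0  2->0 ok
  [7] x  {1}  => 1  0->1 ok
  [8] y  {0,2}  => 0  1->0 ok
  [9] x  {1}  => 1  0->1 ok
  [10] y  {0,2}  => 0  1->0 ok
  [11] y  {0,2}  => 2  0->2 ok
  [12] y  {0,2}  => 0  2->0 ok
  [13] x  {1}  => 1  0->1 ok
  [14] x  {1}  => 1  1->1 ok

0,2,2,2,2,2,0,1,0,1,0,2,0,1,1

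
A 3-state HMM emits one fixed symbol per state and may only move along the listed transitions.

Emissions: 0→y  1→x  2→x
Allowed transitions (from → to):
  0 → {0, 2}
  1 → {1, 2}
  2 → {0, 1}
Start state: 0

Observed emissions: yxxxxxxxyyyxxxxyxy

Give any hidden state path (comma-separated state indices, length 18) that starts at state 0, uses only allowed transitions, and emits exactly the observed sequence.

  pos 0: y in {0}, choose 0; start
  pos 1: x in {1,2}, choose 2; 0->2 ok
  pos 2: x in {1,2}, choose 1; 2->1 ok
  pos 3: x in {1,2}, choose 2; 1->2 ok
  pos 4: x in {1,2}, choose 1; 2->1 ok
  pos 5: x in {1,2}, choose 1; 1->1 ok
  pos 6: x in {1,2}, choose 1; 1->1 ok
  pos 7: x in {1,2}, choose 2; 1->2 ok
  pos 8: y in {0}, choose 0; 2->0 ok
  pos 9: y in {0}, choose 0; 0->0 ok
  pos 10: y in {0}, choose 0; 0->0 ok
  pos 11: x in {1,2}, choose 2; 0->2 ok
  pos 12: x in {1,2}, choose 1; 2->1 ok
  pos 13: x in {1,2}, choose 1; 1->1 ok
  pos 14: x in {1,2}, choose 2; 1->2 ok
  pos 15: y in {0}, choose 0; 2->0 ok
  pos 16: x in {1,2}, choose 2; 0->2 ok
  pos 17: y in {0}, choose 0; 2->0 ok

0,2,1,2,1,1,1,2,0,0,0,2,1,1,2,0,2,0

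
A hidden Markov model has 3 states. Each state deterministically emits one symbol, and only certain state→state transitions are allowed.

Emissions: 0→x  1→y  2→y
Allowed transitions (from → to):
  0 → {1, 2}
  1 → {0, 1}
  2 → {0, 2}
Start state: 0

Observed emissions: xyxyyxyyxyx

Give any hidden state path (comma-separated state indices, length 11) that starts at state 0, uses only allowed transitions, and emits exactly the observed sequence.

  0: obs=x cand={0} pick 0 [start]
  1: obs=y cand={1,2} pick 1 [0->1 ok]
  2: obs=x cand={0} pick 0 [1->0 ok]
  3: obs=y cand={1,2} pick 2 [0->2 ok]
  4: obs=y cand={1,2} pick 2 [2->2 ok]
  5: obs=x cand={0} pick 0 [2->0 ok]
  6: obs=y cand={1,2} pick 2 [0->2 ok]
  7: obs=y cand={1,2} pick 2 [2->2 ok]
  8: obs=x cand={0} pick 0 [2->0 ok]
  9: obs=y cand={1,2} pick 1 [0->1 ok]
  10: obs=x cand={0} pick 0 [1->0 ok]

0,1,0,2,2,0,2,2,0,1,0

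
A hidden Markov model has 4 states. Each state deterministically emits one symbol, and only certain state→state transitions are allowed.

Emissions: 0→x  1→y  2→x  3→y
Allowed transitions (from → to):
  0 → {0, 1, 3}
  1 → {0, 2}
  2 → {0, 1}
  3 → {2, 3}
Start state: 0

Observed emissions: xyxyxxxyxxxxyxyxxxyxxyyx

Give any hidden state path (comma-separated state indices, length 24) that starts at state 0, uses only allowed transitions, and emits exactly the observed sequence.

  pos 0: x in {0,2}, choose 0; start
  pos 1: y in {1,3}, choose 1; 0->1 ok
  pos 2: x in {0,2}, choose 0; 1->0 ok
  pos 3: y in {1,3}, choose 3; 0->3 ok
  pos 4: x in {0,2}, choose 2; 3->2 ok
  pos 5: x in {0,2}, choose 0; 2->0 ok
  pos 6: x in {0,2}, choose 0; 0->0 ok
  pos 7: y in {1,3}, choose 3; 0->3 ok
  pos 8: x in {0,2}, choose 2; 3->2 ok
  pos 9: x in {0,2}, choose 0; 2->0 ok
  pos 10: x in {0,2}, choose 0; 0->0 ok
  pos 11: x in {0,2}, choose 0; 0->0 ok
  pos 12: y in {1,3}, choose 3; 0->3 ok
  pos 13: x in {0,2}, choose 2; 3->2 ok
  pos 14: y in {1,3}, choose 1; 2->1 ok
  pos 15: x in {0,2}, choose 2; 1->2 ok
  pos 16: x in {0,2}, choose 0; 2->0 ok
  pos 17: x in {0,2}, choose 0; 0->0 ok
  pos 18: y in {1,3}, choose 1; 0->1 ok
  pos 19: x in {0,2}, choose 2; 1->2 ok
  pos 20: x in {0,2}, choose 0; 2->0 ok
  pos 21: y in {1,3}, choose 3; 0->3 ok
  pos 22: y in {1,3}, choose 3; 3->3 ok
  pos 23: x in {0,2}, choose 2; 3->2 ok

0,1,0,3,2,0,0,3,2,0,0,0,3,2,1,2,0,0,1,2,0,3,3,2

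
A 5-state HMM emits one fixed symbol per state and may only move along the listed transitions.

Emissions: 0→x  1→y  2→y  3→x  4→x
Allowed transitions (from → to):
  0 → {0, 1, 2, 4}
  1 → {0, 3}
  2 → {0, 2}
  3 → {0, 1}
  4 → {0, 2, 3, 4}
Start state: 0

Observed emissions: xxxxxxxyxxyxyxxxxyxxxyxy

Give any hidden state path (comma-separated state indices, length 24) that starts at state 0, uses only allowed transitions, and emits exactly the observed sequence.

  [0] x  {0,3,4}  => 0  start
  [1] x  {0,3,4}  => 4  0->4 ok
  [2] x  {0,3,4}  => 4  4->4 ok
  [3] x  {0,3,4}  => 4  4->4 ok
  [4] x  {0,3,4}  => 0  4->0 ok
  [5] x  {0,3,4}  => 4  0->4 ok
  [6] x  {0,3,4}  => 3  4->3 ok
  [7] y  {1,2}  => 1  3->1 ok
  [8] x  {0,3,4}  => 3  1->3 ok
  [9] x  {0,3,4}  => 0  3->0 ok
  [10] y  {1,2}  => 1  0->1 ok
  [11] x  {0,3,4}  => 0  1->0 ok
  [12] y  {1,2}  => 2  0->2 ok
  [13] x  {0,3,4}  => 0  2->0 ok
  [14] x  {0,3,4}  => 4  0->4 ok
  [15] x  {0,3,4}  => 4  4->4 ok
  [16] x  {0,3,4}  => 3  4->3 ok
  [17] y  {1,2}  => 1  3->1 ok
  [18] x  {0,3,4}  => 0  1->0 ok
  [19] x  {0,3,4}  => 4  0->4 ok
  [20] x  {0,3,4}  => 0  4->0 ok
  [21] y  {1,2}  => 2  0->2 ok
  [22] x  {0,3,4}  => 0  2->0 ok
  [23] y  {1,2}  => 1  0->1 ok

0,4,4,4,0,4,3,1,3,0,1,0,2,0,4,4,3,1,0,4,0,2,0,1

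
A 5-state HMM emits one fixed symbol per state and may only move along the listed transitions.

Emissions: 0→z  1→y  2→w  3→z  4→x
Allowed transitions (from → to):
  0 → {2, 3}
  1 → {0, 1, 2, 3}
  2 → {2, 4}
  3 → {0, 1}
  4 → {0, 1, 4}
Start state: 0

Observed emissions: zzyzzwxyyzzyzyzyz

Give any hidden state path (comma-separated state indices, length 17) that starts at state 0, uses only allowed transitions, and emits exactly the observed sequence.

  [0] z  {0,3}  => 0  start
  [1] z  {0,3}  => 3  0->3 ok
  [2] y  {1}  => 1  3->1 ok
  [3] z  {0,3}  => 3  1->3 ok
  [4] z  {0,3}  => 0  3->0 ok
  [5] w  {2}  => 2  0->2 ok
  [6] x  {4}  => 4  2->4 ok
  [7] y  {1}  => 1  4->1 ok
  [8] y  {1}  => 1  1->1 ok
  [9] z  {0,3}  => 0  1->0 ok
  [10] z  {0,3}  => 3  0->3 ok
  [11] y  {1}  => 1  3->1 ok
  [12] z  {0,3}  => 3  1->3 ok
  [13] y  {1}  => 1  3->1 ok
  [14] z  {0,3}  => 3  1->3 ok
  [15] y  {1}  => 1  3->1 ok
  [16] z  {0,3}  => 0  1->0 ok

0,3,1,3,0,2,4,1,1,0,3,1,3,1,3,1,0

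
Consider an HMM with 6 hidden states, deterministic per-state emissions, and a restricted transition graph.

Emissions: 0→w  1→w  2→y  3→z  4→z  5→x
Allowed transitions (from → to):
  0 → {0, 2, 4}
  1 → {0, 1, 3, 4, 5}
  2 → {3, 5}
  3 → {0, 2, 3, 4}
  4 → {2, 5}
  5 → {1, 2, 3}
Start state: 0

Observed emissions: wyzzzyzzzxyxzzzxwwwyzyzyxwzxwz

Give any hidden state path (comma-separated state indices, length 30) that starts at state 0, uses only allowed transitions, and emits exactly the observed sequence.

  t0 'w' -> {0,1}, take 0 (start)
  t1 'y' -> {2}, take 2 (0->2 ok)
  t2 'z' -> {3,4}, take 3 (2->3 ok)
  t3 'z' -> {3,4}, take 3 (3->3 ok)
  t4 'z' -> {3,4}, take 4 (3->4 ok)
  t5 'y' -> {2}, take 2 (4->2 ok)
  t6 'z' -> {3,4}, take 3 (2->3 ok)
  t7 'z' -> {3,4}, take 3 (3->3 ok)
  t8 'z' -> {3,4}, take 4 (3->4 ok)
  t9 'x' -> {5}, take 5 (4->5 ok)
  t10 'y' -> {2}, take 2 (5->2 ok)
  t11 'x' -> {5}, take 5 (2->5 ok)
  t12 'z' -> {3,4}, take 3 (5->3 ok)
  t13 'z' -> {3,4}, take 3 (3->3 ok)
  t14 'z' -> {3,4}, take 4 (3->4 ok)
  t15 'x' -> {5}, take 5 (4->5 ok)
  t16 'w' -> {0,1}, take 1 (5->1 ok)
  t17 'w' -> {0,1}, take 1 (1->1 ok)
  t18 'w' -> {0,1}, take 0 (1->0 ok)
  t19 'y' -> {2}, take 2 (0->2 ok)
  t20 'z' -> {3,4}, take 3 (2->3 ok)
  t21 'y' -> {2}, take 2 (3->2 ok)
  t22 'z' -> {3,4}, take 3 (2->3 ok)
  t23 'y' -> {2}, take 2 (3->2 ok)
  t24 'x' -> {5}, take 5 (2->5 ok)
  t25 'w' -> {0,1}, take 1 (5->1 ok)
  t26 'z' -> {3,4}, take 4 (1->4 ok)
  t27 'x' -> {5}, take 5 (4->5 ok)
  t28 'w' -> {0,1}, take 1 (5->1 ok)
  t29 'z' -> {3,4}, take 3 (1->3 ok)

0,2,3,3,4,2,3,3,4,5,2,5,3,3,4,5,1,1,0,2,3,2,3,2,5,1,4,5,1,3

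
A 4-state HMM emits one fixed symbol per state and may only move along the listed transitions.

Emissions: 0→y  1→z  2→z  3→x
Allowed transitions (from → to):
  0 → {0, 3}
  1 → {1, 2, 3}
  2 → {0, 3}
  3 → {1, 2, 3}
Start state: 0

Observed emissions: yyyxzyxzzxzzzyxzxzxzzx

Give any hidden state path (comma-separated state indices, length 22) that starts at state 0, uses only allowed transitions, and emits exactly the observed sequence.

  0: obs=y cand={0} pick 0 [start]
  1: obs=y cand={0} pick 0 [0->0 ok]
  2: obs=y cand={0} pick 0 [0->0 ok]
  3: obs=x cand={3} pick 3 [0->3 ok]
  4: obs=z cand={1,2} pick 2 [3->2 ok]
  5: obs=y cand={0} pick 0 [2->0 ok]
  6: obs=x cand={3} pick 3 [0->3 ok]
  7: obs=z cand={1,2} pick 1 [3->1 ok]
  8: obs=z cand={1,2} pick 2 [1->2 ok]
  9: obs=x cand={3} pick 3 [2->3 ok]
  10: obs=z cand={1,2} pick 1 [3->1 ok]
  11: obs=z cand={1,2} pick 1 [1->1 ok]
  12: obs=z cand={1,2} pick 2 [1->2 ok]
  13: obs=y cand={0} pick 0 [2->0 ok]
  14: obs=x cand={3} pick 3 [0->3 ok]
  15: obs=z cand={1,2} pick 2 [3->2 ok]
  16: obs=x cand={3} pick 3 [2->3 ok]
  17: obs=z cand={1,2} pick 2 [3->2 ok]
  18: obs=x cand={3} pick 3 [2->3 ok]
  19: obs=z cand={1,2} pick 1 [3->1 ok]
  20: obs=z cand={1,2} pick 2 [1->2 ok]
  21: obs=x cand={3} pick 3 [2->3 ok]

0,0,0,3,2,0,3,1,2,3,1,1,2,0,3,2,3,2,3,1,2,3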